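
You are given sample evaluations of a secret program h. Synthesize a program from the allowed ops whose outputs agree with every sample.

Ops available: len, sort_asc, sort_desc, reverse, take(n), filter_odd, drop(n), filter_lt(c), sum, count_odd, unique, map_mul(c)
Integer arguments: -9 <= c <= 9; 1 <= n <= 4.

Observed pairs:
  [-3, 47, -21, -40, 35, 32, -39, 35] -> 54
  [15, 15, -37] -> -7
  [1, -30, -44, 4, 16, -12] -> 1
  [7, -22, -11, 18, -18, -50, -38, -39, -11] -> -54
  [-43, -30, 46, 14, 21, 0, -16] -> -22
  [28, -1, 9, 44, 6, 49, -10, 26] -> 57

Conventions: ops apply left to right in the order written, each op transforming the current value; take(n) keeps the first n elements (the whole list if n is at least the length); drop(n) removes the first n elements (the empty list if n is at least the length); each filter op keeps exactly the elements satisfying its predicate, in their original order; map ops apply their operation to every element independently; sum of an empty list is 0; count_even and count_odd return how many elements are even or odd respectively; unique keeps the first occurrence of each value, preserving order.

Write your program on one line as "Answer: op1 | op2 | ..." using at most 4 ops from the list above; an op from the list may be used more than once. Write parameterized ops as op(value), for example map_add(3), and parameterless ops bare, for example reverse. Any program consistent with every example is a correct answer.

filter_odd | sort_desc | sort_asc | sum

Check, running the answer program on each example:
  [-3, 47, -21, -40, 35, 32, -39, 35] -> [-3, 47, -21, 35, -39, 35] -> [47, 35, 35, -3, -21, -39] -> [-39, -21, -3, 35, 35, 47] -> 54
  [15, 15, -37] -> [15, 15, -37] -> [15, 15, -37] -> [-37, 15, 15] -> -7
  [1, -30, -44, 4, 16, -12] -> [1] -> [1] -> [1] -> 1
  [7, -22, -11, 18, -18, -50, -38, -39, -11] -> [7, -11, -39, -11] -> [7, -11, -11, -39] -> [-39, -11, -11, 7] -> -54
  [-43, -30, 46, 14, 21, 0, -16] -> [-43, 21] -> [21, -43] -> [-43, 21] -> -22
  [28, -1, 9, 44, 6, 49, -10, 26] -> [-1, 9, 49] -> [49, 9, -1] -> [-1, 9, 49] -> 57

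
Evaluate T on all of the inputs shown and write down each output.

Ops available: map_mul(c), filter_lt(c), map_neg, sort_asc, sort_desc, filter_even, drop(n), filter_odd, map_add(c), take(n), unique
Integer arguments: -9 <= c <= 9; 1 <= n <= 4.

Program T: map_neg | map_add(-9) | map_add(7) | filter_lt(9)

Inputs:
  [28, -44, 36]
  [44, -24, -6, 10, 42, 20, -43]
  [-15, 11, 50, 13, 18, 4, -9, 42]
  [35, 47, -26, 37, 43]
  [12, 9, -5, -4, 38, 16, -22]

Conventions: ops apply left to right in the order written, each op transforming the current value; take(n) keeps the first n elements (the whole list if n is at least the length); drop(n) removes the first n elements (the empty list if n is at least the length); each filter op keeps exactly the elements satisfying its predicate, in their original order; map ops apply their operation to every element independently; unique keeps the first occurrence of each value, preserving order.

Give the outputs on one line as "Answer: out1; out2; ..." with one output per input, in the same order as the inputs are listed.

[-30, -38]; [-46, 4, -12, -44, -22]; [-13, -52, -15, -20, -6, 7, -44]; [-37, -49, -39, -45]; [-14, -11, 3, 2, -40, -18]

Execution, op by op:
  [28, -44, 36] -> [-28, 44, -36] -> [-37, 35, -45] -> [-30, 42, -38] -> [-30, -38]
  [44, -24, -6, 10, 42, 20, -43] -> [-44, 24, 6, -10, -42, -20, 43] -> [-53, 15, -3, -19, -51, -29, 34] -> [-46, 22, 4, -12, -44, -22, 41] -> [-46, 4, -12, -44, -22]
  [-15, 11, 50, 13, 18, 4, -9, 42] -> [15, -11, -50, -13, -18, -4, 9, -42] -> [6, -20, -59, -22, -27, -13, 0, -51] -> [13, -13, -52, -15, -20, -6, 7, -44] -> [-13, -52, -15, -20, -6, 7, -44]
  [35, 47, -26, 37, 43] -> [-35, -47, 26, -37, -43] -> [-44, -56, 17, -46, -52] -> [-37, -49, 24, -39, -45] -> [-37, -49, -39, -45]
  [12, 9, -5, -4, 38, 16, -22] -> [-12, -9, 5, 4, -38, -16, 22] -> [-21, -18, -4, -5, -47, -25, 13] -> [-14, -11, 3, 2, -40, -18, 20] -> [-14, -11, 3, 2, -40, -18]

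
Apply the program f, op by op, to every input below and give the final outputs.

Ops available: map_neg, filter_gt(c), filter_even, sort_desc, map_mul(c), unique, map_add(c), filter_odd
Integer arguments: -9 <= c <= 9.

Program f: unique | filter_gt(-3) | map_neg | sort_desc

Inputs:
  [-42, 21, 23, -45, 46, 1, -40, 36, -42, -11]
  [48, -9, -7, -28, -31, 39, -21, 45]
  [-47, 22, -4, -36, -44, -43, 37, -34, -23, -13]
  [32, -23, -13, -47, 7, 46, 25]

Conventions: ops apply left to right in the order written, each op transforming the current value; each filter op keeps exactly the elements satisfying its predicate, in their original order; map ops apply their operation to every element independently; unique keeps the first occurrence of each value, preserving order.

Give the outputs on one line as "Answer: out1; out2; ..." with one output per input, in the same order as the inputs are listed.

Execution, op by op:
  [-42, 21, 23, -45, 46, 1, -40, 36, -42, -11] -> [-42, 21, 23, -45, 46, 1, -40, 36, -11] -> [21, 23, 46, 1, 36] -> [-21, -23, -46, -1, -36] -> [-1, -21, -23, -36, -46]
  [48, -9, -7, -28, -31, 39, -21, 45] -> [48, -9, -7, -28, -31, 39, -21, 45] -> [48, 39, 45] -> [-48, -39, -45] -> [-39, -45, -48]
  [-47, 22, -4, -36, -44, -43, 37, -34, -23, -13] -> [-47, 22, -4, -36, -44, -43, 37, -34, -23, -13] -> [22, 37] -> [-22, -37] -> [-22, -37]
  [32, -23, -13, -47, 7, 46, 25] -> [32, -23, -13, -47, 7, 46, 25] -> [32, 7, 46, 25] -> [-32, -7, -46, -25] -> [-7, -25, -32, -46]

[-1, -21, -23, -36, -46]; [-39, -45, -48]; [-22, -37]; [-7, -25, -32, -46]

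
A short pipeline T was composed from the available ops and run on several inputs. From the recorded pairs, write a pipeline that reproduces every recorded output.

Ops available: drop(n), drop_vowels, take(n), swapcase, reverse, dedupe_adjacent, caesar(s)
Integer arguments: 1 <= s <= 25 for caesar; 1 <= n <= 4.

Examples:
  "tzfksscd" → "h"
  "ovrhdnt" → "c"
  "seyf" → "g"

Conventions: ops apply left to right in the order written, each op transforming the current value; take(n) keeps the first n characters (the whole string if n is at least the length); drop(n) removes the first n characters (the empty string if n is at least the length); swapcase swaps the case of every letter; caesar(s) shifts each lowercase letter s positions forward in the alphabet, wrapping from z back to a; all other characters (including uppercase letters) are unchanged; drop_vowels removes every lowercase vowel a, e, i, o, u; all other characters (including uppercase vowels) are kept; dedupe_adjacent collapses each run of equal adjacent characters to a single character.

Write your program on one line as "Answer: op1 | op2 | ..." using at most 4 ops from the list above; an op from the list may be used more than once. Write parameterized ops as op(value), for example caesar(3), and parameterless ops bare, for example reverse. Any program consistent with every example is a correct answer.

caesar(1) | caesar(13) | take(1)

Check, running the answer program on each example:
  "tzfksscd" -> "uaglttde" -> "hntyggqr" -> "h"
  "ovrhdnt" -> "pwsieou" -> "cjfvrbh" -> "c"
  "seyf" -> "tfzg" -> "gsmt" -> "g"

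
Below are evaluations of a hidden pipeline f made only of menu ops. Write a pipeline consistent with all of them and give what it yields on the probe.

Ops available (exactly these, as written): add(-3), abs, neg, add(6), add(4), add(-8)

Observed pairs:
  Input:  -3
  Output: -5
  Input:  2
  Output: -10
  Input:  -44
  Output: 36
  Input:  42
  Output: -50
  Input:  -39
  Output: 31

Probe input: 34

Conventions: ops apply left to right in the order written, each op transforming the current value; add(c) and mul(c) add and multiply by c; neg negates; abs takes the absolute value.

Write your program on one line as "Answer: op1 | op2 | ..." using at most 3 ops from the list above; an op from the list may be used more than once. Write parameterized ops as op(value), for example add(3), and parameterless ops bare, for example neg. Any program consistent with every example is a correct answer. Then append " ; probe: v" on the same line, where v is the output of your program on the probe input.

neg | add(-8) ; probe: -42

Check, running the answer program on each example:
  -3 -> 3 -> -5
  2 -> -2 -> -10
  -44 -> 44 -> 36
  42 -> -42 -> -50
  -39 -> 39 -> 31
  probe: 34 -> -34 -> -42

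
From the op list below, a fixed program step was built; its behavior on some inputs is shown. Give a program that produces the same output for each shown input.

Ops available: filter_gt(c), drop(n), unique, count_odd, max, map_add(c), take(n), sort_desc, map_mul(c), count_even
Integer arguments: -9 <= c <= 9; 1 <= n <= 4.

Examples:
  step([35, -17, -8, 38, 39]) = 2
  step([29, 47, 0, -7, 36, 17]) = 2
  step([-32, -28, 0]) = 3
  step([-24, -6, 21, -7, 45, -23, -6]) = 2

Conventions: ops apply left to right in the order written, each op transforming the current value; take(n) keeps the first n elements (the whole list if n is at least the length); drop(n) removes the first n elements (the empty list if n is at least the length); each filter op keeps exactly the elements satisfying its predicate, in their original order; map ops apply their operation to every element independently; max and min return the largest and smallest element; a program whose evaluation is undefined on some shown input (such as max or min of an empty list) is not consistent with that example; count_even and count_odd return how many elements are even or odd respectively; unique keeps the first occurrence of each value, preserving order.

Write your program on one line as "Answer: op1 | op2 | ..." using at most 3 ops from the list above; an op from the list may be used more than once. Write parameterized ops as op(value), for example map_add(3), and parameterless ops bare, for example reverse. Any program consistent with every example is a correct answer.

unique | sort_desc | count_even

Check, running the answer program on each example:
  [35, -17, -8, 38, 39] -> [35, -17, -8, 38, 39] -> [39, 38, 35, -8, -17] -> 2
  [29, 47, 0, -7, 36, 17] -> [29, 47, 0, -7, 36, 17] -> [47, 36, 29, 17, 0, -7] -> 2
  [-32, -28, 0] -> [-32, -28, 0] -> [0, -28, -32] -> 3
  [-24, -6, 21, -7, 45, -23, -6] -> [-24, -6, 21, -7, 45, -23] -> [45, 21, -6, -7, -23, -24] -> 2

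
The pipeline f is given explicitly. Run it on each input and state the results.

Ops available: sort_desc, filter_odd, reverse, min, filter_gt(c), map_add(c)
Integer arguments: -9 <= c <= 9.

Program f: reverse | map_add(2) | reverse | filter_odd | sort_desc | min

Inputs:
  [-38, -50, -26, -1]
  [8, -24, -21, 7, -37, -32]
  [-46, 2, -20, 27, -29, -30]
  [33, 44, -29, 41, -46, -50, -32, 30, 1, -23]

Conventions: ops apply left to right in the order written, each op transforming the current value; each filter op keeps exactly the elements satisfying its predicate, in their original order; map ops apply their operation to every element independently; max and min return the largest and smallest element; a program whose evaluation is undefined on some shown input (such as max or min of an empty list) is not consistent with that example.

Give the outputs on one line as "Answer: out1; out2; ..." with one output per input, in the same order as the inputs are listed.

1; -35; -27; -27

Execution, op by op:
  [-38, -50, -26, -1] -> [-1, -26, -50, -38] -> [1, -24, -48, -36] -> [-36, -48, -24, 1] -> [1] -> [1] -> 1
  [8, -24, -21, 7, -37, -32] -> [-32, -37, 7, -21, -24, 8] -> [-30, -35, 9, -19, -22, 10] -> [10, -22, -19, 9, -35, -30] -> [-19, 9, -35] -> [9, -19, -35] -> -35
  [-46, 2, -20, 27, -29, -30] -> [-30, -29, 27, -20, 2, -46] -> [-28, -27, 29, -18, 4, -44] -> [-44, 4, -18, 29, -27, -28] -> [29, -27] -> [29, -27] -> -27
  [33, 44, -29, 41, -46, -50, -32, 30, 1, -23] -> [-23, 1, 30, -32, -50, -46, 41, -29, 44, 33] -> [-21, 3, 32, -30, -48, -44, 43, -27, 46, 35] -> [35, 46, -27, 43, -44, -48, -30, 32, 3, -21] -> [35, -27, 43, 3, -21] -> [43, 35, 3, -21, -27] -> -27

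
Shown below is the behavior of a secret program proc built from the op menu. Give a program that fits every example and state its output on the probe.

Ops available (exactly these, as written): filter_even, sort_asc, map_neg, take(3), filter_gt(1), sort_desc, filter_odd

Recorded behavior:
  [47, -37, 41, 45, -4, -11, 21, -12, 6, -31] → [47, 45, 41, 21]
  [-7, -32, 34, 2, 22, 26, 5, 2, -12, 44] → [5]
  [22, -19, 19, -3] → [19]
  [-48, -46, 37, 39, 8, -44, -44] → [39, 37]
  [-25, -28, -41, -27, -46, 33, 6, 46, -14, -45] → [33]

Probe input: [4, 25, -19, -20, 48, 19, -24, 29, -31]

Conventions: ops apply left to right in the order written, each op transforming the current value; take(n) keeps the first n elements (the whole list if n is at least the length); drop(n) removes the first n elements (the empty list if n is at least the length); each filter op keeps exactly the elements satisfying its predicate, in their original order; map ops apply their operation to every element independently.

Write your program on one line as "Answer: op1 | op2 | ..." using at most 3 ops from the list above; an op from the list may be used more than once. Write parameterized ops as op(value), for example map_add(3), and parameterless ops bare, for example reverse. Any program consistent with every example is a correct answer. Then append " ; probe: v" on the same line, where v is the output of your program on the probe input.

filter_odd | sort_desc | filter_gt(1) ; probe: [29, 25, 19]

Check, running the answer program on each example:
  [47, -37, 41, 45, -4, -11, 21, -12, 6, -31] -> [47, -37, 41, 45, -11, 21, -31] -> [47, 45, 41, 21, -11, -31, -37] -> [47, 45, 41, 21]
  [-7, -32, 34, 2, 22, 26, 5, 2, -12, 44] -> [-7, 5] -> [5, -7] -> [5]
  [22, -19, 19, -3] -> [-19, 19, -3] -> [19, -3, -19] -> [19]
  [-48, -46, 37, 39, 8, -44, -44] -> [37, 39] -> [39, 37] -> [39, 37]
  [-25, -28, -41, -27, -46, 33, 6, 46, -14, -45] -> [-25, -41, -27, 33, -45] -> [33, -25, -27, -41, -45] -> [33]
  probe: [4, 25, -19, -20, 48, 19, -24, 29, -31] -> [25, -19, 19, 29, -31] -> [29, 25, 19, -19, -31] -> [29, 25, 19]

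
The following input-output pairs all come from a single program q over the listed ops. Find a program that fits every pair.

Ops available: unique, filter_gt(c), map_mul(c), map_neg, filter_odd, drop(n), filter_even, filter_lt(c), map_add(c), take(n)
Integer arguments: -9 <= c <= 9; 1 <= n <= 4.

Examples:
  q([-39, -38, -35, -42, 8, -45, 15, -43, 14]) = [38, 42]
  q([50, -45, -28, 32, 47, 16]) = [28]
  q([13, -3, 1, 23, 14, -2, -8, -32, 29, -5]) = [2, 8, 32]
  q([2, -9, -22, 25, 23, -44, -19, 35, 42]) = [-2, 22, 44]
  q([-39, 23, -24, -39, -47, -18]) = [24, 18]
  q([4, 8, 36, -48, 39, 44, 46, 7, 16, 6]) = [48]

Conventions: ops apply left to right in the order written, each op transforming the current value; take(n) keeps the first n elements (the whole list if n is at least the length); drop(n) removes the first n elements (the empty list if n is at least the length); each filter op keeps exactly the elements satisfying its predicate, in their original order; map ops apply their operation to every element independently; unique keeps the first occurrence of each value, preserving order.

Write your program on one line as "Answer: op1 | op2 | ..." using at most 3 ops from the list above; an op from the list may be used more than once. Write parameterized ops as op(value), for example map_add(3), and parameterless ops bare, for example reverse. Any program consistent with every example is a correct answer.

map_neg | filter_gt(-4) | filter_even

Check, running the answer program on each example:
  [-39, -38, -35, -42, 8, -45, 15, -43, 14] -> [39, 38, 35, 42, -8, 45, -15, 43, -14] -> [39, 38, 35, 42, 45, 43] -> [38, 42]
  [50, -45, -28, 32, 47, 16] -> [-50, 45, 28, -32, -47, -16] -> [45, 28] -> [28]
  [13, -3, 1, 23, 14, -2, -8, -32, 29, -5] -> [-13, 3, -1, -23, -14, 2, 8, 32, -29, 5] -> [3, -1, 2, 8, 32, 5] -> [2, 8, 32]
  [2, -9, -22, 25, 23, -44, -19, 35, 42] -> [-2, 9, 22, -25, -23, 44, 19, -35, -42] -> [-2, 9, 22, 44, 19] -> [-2, 22, 44]
  [-39, 23, -24, -39, -47, -18] -> [39, -23, 24, 39, 47, 18] -> [39, 24, 39, 47, 18] -> [24, 18]
  [4, 8, 36, -48, 39, 44, 46, 7, 16, 6] -> [-4, -8, -36, 48, -39, -44, -46, -7, -16, -6] -> [48] -> [48]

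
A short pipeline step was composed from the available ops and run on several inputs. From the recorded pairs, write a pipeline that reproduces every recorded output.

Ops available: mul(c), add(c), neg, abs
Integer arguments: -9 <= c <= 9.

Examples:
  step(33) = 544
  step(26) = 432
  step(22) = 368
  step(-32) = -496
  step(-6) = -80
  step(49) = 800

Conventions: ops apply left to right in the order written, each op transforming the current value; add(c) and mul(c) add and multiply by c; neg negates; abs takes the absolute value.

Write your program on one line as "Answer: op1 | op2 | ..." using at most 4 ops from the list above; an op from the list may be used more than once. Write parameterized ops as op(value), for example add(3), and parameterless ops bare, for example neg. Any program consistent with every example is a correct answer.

neg | mul(-4) | add(4) | mul(4)

Check, running the answer program on each example:
  33 -> -33 -> 132 -> 136 -> 544
  26 -> -26 -> 104 -> 108 -> 432
  22 -> -22 -> 88 -> 92 -> 368
  -32 -> 32 -> -128 -> -124 -> -496
  -6 -> 6 -> -24 -> -20 -> -80
  49 -> -49 -> 196 -> 200 -> 800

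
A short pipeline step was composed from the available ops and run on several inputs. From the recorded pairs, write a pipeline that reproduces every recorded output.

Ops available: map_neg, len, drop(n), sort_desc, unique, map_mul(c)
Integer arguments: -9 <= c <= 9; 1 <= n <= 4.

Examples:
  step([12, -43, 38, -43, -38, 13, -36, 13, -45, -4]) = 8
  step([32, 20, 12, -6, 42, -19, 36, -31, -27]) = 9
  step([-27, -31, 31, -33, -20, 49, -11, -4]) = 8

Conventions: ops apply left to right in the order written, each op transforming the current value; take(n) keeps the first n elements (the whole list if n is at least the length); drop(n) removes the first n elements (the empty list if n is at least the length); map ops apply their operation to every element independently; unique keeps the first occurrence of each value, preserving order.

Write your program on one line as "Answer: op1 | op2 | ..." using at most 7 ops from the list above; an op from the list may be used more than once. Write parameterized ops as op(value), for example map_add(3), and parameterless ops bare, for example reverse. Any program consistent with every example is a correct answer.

unique | map_mul(-4) | map_neg | sort_desc | map_neg | len

Check, running the answer program on each example:
  [12, -43, 38, -43, -38, 13, -36, 13, -45, -4] -> [12, -43, 38, -38, 13, -36, -45, -4] -> [-48, 172, -152, 152, -52, 144, 180, 16] -> [48, -172, 152, -152, 52, -144, -180, -16] -> [152, 52, 48, -16, -144, -152, -172, -180] -> [-152, -52, -48, 16, 144, 152, 172, 180] -> 8
  [32, 20, 12, -6, 42, -19, 36, -31, -27] -> [32, 20, 12, -6, 42, -19, 36, -31, -27] -> [-128, -80, -48, 24, -168, 76, -144, 124, 108] -> [128, 80, 48, -24, 168, -76, 144, -124, -108] -> [168, 144, 128, 80, 48, -24, -76, -108, -124] -> [-168, -144, -128, -80, -48, 24, 76, 108, 124] -> 9
  [-27, -31, 31, -33, -20, 49, -11, -4] -> [-27, -31, 31, -33, -20, 49, -11, -4] -> [108, 124, -124, 132, 80, -196, 44, 16] -> [-108, -124, 124, -132, -80, 196, -44, -16] -> [196, 124, -16, -44, -80, -108, -124, -132] -> [-196, -124, 16, 44, 80, 108, 124, 132] -> 8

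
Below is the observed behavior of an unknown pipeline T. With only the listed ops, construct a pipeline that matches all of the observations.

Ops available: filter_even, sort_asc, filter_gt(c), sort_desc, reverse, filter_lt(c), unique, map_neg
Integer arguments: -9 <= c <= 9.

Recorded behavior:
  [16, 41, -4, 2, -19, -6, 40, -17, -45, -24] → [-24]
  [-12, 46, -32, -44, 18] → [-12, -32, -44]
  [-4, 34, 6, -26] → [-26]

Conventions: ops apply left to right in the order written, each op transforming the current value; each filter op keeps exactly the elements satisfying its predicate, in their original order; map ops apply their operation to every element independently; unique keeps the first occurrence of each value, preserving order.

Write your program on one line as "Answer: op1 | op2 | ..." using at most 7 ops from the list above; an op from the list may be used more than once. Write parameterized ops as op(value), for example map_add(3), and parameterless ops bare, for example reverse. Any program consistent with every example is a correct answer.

reverse | map_neg | filter_gt(8) | sort_asc | filter_even | map_neg

Check, running the answer program on each example:
  [16, 41, -4, 2, -19, -6, 40, -17, -45, -24] -> [-24, -45, -17, 40, -6, -19, 2, -4, 41, 16] -> [24, 45, 17, -40, 6, 19, -2, 4, -41, -16] -> [24, 45, 17, 19] -> [17, 19, 24, 45] -> [24] -> [-24]
  [-12, 46, -32, -44, 18] -> [18, -44, -32, 46, -12] -> [-18, 44, 32, -46, 12] -> [44, 32, 12] -> [12, 32, 44] -> [12, 32, 44] -> [-12, -32, -44]
  [-4, 34, 6, -26] -> [-26, 6, 34, -4] -> [26, -6, -34, 4] -> [26] -> [26] -> [26] -> [-26]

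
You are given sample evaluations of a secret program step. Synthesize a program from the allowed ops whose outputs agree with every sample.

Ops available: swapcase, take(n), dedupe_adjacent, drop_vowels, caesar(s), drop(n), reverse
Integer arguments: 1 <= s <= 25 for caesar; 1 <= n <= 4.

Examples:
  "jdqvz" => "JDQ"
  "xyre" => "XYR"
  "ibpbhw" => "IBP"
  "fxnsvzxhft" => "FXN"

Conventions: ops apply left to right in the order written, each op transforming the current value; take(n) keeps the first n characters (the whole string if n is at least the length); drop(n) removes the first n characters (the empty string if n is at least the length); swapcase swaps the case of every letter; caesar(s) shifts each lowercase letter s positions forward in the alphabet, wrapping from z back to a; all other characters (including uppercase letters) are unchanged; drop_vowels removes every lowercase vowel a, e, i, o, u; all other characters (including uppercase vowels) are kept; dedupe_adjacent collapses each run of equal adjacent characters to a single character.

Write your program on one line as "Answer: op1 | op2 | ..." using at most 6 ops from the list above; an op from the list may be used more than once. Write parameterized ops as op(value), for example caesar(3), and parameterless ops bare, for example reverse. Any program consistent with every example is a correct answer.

reverse | drop(1) | reverse | swapcase | take(3)

Check, running the answer program on each example:
  "jdqvz" -> "zvqdj" -> "vqdj" -> "jdqv" -> "JDQV" -> "JDQ"
  "xyre" -> "eryx" -> "ryx" -> "xyr" -> "XYR" -> "XYR"
  "ibpbhw" -> "whbpbi" -> "hbpbi" -> "ibpbh" -> "IBPBH" -> "IBP"
  "fxnsvzxhft" -> "tfhxzvsnxf" -> "fhxzvsnxf" -> "fxnsvzxhf" -> "FXNSVZXHF" -> "FXN"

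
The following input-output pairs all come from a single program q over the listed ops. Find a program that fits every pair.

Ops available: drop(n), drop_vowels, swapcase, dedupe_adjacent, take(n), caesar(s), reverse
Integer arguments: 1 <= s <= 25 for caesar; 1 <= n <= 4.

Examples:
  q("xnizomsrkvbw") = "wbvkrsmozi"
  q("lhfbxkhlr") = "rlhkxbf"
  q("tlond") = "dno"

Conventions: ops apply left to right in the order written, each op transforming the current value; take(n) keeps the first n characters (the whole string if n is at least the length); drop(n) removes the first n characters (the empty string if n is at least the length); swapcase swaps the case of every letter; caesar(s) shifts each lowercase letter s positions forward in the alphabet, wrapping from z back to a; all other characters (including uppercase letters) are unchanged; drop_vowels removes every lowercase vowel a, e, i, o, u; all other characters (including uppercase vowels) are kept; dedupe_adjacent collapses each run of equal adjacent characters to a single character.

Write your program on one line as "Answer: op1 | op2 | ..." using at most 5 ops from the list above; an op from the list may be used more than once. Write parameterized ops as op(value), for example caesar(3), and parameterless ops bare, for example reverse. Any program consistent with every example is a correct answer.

swapcase | drop(2) | swapcase | reverse

Check, running the answer program on each example:
  "xnizomsrkvbw" -> "XNIZOMSRKVBW" -> "IZOMSRKVBW" -> "izomsrkvbw" -> "wbvkrsmozi"
  "lhfbxkhlr" -> "LHFBXKHLR" -> "FBXKHLR" -> "fbxkhlr" -> "rlhkxbf"
  "tlond" -> "TLOND" -> "OND" -> "ond" -> "dno"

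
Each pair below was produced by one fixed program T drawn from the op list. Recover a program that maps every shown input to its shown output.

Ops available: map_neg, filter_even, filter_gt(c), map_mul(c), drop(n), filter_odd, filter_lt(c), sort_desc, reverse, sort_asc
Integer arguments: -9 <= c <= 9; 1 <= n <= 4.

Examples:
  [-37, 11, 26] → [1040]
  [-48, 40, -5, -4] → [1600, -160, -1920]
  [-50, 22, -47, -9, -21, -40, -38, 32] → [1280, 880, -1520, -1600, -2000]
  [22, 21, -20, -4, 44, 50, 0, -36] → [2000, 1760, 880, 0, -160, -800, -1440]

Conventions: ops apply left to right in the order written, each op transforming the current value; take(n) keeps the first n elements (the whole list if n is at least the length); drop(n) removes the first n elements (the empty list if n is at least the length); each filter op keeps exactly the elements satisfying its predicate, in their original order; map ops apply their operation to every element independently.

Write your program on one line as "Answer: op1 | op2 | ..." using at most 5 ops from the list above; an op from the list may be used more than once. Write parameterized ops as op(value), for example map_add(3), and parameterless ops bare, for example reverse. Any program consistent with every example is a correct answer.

map_mul(-5) | sort_asc | filter_even | map_mul(-8)

Check, running the answer program on each example:
  [-37, 11, 26] -> [185, -55, -130] -> [-130, -55, 185] -> [-130] -> [1040]
  [-48, 40, -5, -4] -> [240, -200, 25, 20] -> [-200, 20, 25, 240] -> [-200, 20, 240] -> [1600, -160, -1920]
  [-50, 22, -47, -9, -21, -40, -38, 32] -> [250, -110, 235, 45, 105, 200, 190, -160] -> [-160, -110, 45, 105, 190, 200, 235, 250] -> [-160, -110, 190, 200, 250] -> [1280, 880, -1520, -1600, -2000]
  [22, 21, -20, -4, 44, 50, 0, -36] -> [-110, -105, 100, 20, -220, -250, 0, 180] -> [-250, -220, -110, -105, 0, 20, 100, 180] -> [-250, -220, -110, 0, 20, 100, 180] -> [2000, 1760, 880, 0, -160, -800, -1440]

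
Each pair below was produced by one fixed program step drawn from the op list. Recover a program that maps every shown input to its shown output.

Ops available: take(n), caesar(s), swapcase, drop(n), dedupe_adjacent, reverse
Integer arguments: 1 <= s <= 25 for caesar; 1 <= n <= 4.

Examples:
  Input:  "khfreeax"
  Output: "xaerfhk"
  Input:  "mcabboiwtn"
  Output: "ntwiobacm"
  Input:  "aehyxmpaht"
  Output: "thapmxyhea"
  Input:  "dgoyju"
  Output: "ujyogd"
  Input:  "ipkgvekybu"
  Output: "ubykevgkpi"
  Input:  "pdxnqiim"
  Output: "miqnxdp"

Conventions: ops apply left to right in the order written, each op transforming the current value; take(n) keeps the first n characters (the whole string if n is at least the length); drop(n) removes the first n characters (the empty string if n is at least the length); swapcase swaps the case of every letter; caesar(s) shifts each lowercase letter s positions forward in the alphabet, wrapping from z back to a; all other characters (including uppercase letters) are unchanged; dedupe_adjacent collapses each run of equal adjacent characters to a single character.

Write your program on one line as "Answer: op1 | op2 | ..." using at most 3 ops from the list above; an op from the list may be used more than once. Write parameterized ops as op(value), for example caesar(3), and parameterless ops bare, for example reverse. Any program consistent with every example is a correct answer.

dedupe_adjacent | reverse

Check, running the answer program on each example:
  "khfreeax" -> "khfreax" -> "xaerfhk"
  "mcabboiwtn" -> "mcaboiwtn" -> "ntwiobacm"
  "aehyxmpaht" -> "aehyxmpaht" -> "thapmxyhea"
  "dgoyju" -> "dgoyju" -> "ujyogd"
  "ipkgvekybu" -> "ipkgvekybu" -> "ubykevgkpi"
  "pdxnqiim" -> "pdxnqim" -> "miqnxdp"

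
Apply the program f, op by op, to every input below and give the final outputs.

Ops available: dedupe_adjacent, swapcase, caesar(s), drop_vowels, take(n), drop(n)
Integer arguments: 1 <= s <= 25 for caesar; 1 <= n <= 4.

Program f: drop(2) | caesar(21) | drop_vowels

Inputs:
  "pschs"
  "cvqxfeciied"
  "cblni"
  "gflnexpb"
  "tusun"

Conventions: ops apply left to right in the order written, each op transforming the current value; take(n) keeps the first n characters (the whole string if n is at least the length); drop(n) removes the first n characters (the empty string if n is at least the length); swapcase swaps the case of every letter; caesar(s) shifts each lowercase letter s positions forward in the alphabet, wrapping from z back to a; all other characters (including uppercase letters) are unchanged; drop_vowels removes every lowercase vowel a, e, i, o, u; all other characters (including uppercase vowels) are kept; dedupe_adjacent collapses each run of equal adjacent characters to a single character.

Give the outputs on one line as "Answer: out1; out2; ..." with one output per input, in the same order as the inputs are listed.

Execution, op by op:
  "pschs" -> "chs" -> "xcn" -> "xcn"
  "cvqxfeciied" -> "qxfeciied" -> "lsazxddzy" -> "lszxddzy"
  "cblni" -> "lni" -> "gid" -> "gd"
  "gflnexpb" -> "lnexpb" -> "gizskw" -> "gzskw"
  "tusun" -> "sun" -> "npi" -> "np"

"xcn"; "lszxddzy"; "gd"; "gzskw"; "np"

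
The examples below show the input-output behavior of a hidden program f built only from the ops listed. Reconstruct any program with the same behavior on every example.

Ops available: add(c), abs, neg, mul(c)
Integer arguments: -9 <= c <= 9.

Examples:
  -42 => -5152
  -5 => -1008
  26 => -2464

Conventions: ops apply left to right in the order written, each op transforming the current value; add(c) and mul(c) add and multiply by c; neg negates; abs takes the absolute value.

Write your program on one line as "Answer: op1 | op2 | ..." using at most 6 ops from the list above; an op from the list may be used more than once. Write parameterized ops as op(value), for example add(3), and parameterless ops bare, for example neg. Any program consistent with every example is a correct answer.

add(-4) | mul(-8) | neg | mul(-2) | abs | mul(-7)

Check, running the answer program on each example:
  -42 -> -46 -> 368 -> -368 -> 736 -> 736 -> -5152
  -5 -> -9 -> 72 -> -72 -> 144 -> 144 -> -1008
  26 -> 22 -> -176 -> 176 -> -352 -> 352 -> -2464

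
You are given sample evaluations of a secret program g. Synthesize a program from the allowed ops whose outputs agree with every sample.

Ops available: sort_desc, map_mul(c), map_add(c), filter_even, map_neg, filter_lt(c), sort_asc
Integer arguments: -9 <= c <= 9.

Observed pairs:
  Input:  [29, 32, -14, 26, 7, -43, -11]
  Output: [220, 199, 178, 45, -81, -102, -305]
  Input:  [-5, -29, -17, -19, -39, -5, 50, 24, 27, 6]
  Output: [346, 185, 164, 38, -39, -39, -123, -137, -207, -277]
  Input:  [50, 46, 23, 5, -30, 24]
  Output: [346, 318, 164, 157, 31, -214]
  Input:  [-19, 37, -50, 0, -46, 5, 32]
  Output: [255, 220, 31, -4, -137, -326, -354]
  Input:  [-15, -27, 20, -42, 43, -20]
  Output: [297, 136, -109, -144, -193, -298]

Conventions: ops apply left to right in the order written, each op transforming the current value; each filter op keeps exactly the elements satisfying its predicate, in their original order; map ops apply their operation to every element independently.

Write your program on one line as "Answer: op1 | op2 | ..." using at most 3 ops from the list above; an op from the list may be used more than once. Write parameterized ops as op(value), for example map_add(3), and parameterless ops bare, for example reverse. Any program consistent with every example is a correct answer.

map_mul(7) | map_add(-4) | sort_desc

Check, running the answer program on each example:
  [29, 32, -14, 26, 7, -43, -11] -> [203, 224, -98, 182, 49, -301, -77] -> [199, 220, -102, 178, 45, -305, -81] -> [220, 199, 178, 45, -81, -102, -305]
  [-5, -29, -17, -19, -39, -5, 50, 24, 27, 6] -> [-35, -203, -119, -133, -273, -35, 350, 168, 189, 42] -> [-39, -207, -123, -137, -277, -39, 346, 164, 185, 38] -> [346, 185, 164, 38, -39, -39, -123, -137, -207, -277]
  [50, 46, 23, 5, -30, 24] -> [350, 322, 161, 35, -210, 168] -> [346, 318, 157, 31, -214, 164] -> [346, 318, 164, 157, 31, -214]
  [-19, 37, -50, 0, -46, 5, 32] -> [-133, 259, -350, 0, -322, 35, 224] -> [-137, 255, -354, -4, -326, 31, 220] -> [255, 220, 31, -4, -137, -326, -354]
  [-15, -27, 20, -42, 43, -20] -> [-105, -189, 140, -294, 301, -140] -> [-109, -193, 136, -298, 297, -144] -> [297, 136, -109, -144, -193, -298]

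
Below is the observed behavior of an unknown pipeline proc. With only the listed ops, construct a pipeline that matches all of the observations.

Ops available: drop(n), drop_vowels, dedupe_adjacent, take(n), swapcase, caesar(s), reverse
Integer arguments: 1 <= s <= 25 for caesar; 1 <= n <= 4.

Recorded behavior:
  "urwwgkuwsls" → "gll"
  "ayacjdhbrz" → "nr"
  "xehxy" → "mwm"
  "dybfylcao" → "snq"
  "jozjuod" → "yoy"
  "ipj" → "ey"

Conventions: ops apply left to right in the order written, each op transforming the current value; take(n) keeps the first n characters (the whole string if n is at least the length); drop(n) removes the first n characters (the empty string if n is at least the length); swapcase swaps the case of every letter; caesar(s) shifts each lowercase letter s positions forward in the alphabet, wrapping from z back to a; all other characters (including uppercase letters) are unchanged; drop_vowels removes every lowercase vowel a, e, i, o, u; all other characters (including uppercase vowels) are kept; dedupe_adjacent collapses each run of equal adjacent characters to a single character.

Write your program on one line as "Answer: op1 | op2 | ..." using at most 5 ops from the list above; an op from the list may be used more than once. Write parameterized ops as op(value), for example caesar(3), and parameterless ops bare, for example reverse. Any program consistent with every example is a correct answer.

take(4) | drop_vowels | caesar(15) | take(3)

Check, running the answer program on each example:
  "urwwgkuwsls" -> "urww" -> "rww" -> "gll" -> "gll"
  "ayacjdhbrz" -> "ayac" -> "yc" -> "nr" -> "nr"
  "xehxy" -> "xehx" -> "xhx" -> "mwm" -> "mwm"
  "dybfylcao" -> "dybf" -> "dybf" -> "snqu" -> "snq"
  "jozjuod" -> "jozj" -> "jzj" -> "yoy" -> "yoy"
  "ipj" -> "ipj" -> "pj" -> "ey" -> "ey"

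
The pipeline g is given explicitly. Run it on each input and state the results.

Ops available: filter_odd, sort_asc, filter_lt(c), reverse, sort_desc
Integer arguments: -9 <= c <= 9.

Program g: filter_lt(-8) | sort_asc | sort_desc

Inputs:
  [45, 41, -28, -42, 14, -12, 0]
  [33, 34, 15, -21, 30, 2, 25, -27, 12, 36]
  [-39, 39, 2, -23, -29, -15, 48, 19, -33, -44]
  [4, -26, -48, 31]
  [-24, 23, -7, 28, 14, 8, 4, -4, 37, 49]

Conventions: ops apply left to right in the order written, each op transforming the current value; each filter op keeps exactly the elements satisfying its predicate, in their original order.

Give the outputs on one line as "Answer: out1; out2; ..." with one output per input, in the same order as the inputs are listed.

[-12, -28, -42]; [-21, -27]; [-15, -23, -29, -33, -39, -44]; [-26, -48]; [-24]

Execution, op by op:
  [45, 41, -28, -42, 14, -12, 0] -> [-28, -42, -12] -> [-42, -28, -12] -> [-12, -28, -42]
  [33, 34, 15, -21, 30, 2, 25, -27, 12, 36] -> [-21, -27] -> [-27, -21] -> [-21, -27]
  [-39, 39, 2, -23, -29, -15, 48, 19, -33, -44] -> [-39, -23, -29, -15, -33, -44] -> [-44, -39, -33, -29, -23, -15] -> [-15, -23, -29, -33, -39, -44]
  [4, -26, -48, 31] -> [-26, -48] -> [-48, -26] -> [-26, -48]
  [-24, 23, -7, 28, 14, 8, 4, -4, 37, 49] -> [-24] -> [-24] -> [-24]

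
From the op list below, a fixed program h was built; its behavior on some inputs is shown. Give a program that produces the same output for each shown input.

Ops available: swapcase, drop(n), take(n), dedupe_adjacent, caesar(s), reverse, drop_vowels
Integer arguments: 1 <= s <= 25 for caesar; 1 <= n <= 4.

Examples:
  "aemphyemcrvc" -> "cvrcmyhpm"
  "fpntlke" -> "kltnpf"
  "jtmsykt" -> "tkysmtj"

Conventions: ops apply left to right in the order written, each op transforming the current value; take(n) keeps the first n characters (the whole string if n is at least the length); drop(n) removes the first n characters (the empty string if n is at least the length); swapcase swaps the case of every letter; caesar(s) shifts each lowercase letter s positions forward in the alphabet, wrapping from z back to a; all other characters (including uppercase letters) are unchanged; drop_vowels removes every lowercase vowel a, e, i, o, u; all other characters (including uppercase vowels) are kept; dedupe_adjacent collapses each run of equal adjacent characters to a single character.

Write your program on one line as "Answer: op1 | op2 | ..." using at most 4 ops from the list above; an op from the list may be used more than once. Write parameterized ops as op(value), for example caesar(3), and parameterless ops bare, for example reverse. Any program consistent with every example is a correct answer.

drop_vowels | swapcase | reverse | swapcase

Check, running the answer program on each example:
  "aemphyemcrvc" -> "mphymcrvc" -> "MPHYMCRVC" -> "CVRCMYHPM" -> "cvrcmyhpm"
  "fpntlke" -> "fpntlk" -> "FPNTLK" -> "KLTNPF" -> "kltnpf"
  "jtmsykt" -> "jtmsykt" -> "JTMSYKT" -> "TKYSMTJ" -> "tkysmtj"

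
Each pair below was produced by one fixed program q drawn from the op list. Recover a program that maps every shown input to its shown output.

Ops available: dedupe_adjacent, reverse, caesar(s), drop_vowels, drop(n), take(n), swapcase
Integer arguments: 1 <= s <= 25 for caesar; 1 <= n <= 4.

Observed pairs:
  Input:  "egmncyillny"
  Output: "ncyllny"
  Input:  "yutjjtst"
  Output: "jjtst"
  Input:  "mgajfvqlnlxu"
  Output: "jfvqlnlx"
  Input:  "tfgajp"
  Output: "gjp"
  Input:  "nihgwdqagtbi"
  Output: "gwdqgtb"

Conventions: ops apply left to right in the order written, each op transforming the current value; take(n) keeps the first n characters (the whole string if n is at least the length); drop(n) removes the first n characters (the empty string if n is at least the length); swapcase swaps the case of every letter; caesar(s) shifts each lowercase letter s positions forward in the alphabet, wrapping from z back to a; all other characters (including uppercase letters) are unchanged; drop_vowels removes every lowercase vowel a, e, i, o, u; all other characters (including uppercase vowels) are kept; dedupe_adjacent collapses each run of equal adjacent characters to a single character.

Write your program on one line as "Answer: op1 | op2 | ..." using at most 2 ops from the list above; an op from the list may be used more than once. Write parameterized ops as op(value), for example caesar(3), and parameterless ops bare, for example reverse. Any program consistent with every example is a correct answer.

drop_vowels | drop(2)

Check, running the answer program on each example:
  "egmncyillny" -> "gmncyllny" -> "ncyllny"
  "yutjjtst" -> "ytjjtst" -> "jjtst"
  "mgajfvqlnlxu" -> "mgjfvqlnlx" -> "jfvqlnlx"
  "tfgajp" -> "tfgjp" -> "gjp"
  "nihgwdqagtbi" -> "nhgwdqgtb" -> "gwdqgtb"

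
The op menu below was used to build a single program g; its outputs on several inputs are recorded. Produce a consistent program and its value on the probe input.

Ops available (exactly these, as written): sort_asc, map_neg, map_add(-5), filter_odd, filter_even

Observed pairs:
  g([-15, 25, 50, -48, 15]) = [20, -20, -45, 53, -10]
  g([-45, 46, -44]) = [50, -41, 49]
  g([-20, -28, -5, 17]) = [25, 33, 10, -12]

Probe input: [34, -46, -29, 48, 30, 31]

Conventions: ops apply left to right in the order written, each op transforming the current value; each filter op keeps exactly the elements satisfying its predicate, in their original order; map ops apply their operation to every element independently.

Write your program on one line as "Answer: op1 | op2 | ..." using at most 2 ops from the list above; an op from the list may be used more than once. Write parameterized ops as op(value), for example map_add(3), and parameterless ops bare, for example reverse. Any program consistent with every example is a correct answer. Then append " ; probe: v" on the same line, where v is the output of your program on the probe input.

map_add(-5) | map_neg ; probe: [-29, 51, 34, -43, -25, -26]

Check, running the answer program on each example:
  [-15, 25, 50, -48, 15] -> [-20, 20, 45, -53, 10] -> [20, -20, -45, 53, -10]
  [-45, 46, -44] -> [-50, 41, -49] -> [50, -41, 49]
  [-20, -28, -5, 17] -> [-25, -33, -10, 12] -> [25, 33, 10, -12]
  probe: [34, -46, -29, 48, 30, 31] -> [29, -51, -34, 43, 25, 26] -> [-29, 51, 34, -43, -25, -26]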